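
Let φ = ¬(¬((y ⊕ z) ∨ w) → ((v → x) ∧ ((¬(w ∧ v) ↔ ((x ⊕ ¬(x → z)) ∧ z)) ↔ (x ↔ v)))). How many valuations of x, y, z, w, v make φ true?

x | y | z | w | v || φ
0 | 0 | 0 | 0 | 0 || 1
0 | 0 | 0 | 0 | 1 || 1
0 | 0 | 0 | 1 | 0 || 0
0 | 0 | 0 | 1 | 1 || 0
0 | 0 | 1 | 0 | 0 || 0
0 | 0 | 1 | 0 | 1 || 0
0 | 0 | 1 | 1 | 0 || 0
0 | 0 | 1 | 1 | 1 || 0
0 | 1 | 0 | 0 | 0 || 0
0 | 1 | 0 | 0 | 1 || 0
0 | 1 | 0 | 1 | 0 || 0
0 | 1 | 0 | 1 | 1 || 0
0 | 1 | 1 | 0 | 0 || 1
0 | 1 | 1 | 0 | 1 || 1
0 | 1 | 1 | 1 | 0 || 0
0 | 1 | 1 | 1 | 1 || 0
1 | 0 | 0 | 0 | 0 || 0
1 | 0 | 0 | 0 | 1 || 1
1 | 0 | 0 | 1 | 0 || 0
1 | 0 | 0 | 1 | 1 || 0
1 | 0 | 1 | 0 | 0 || 0
1 | 0 | 1 | 0 | 1 || 0
1 | 0 | 1 | 1 | 0 || 0
1 | 0 | 1 | 1 | 1 || 0
1 | 1 | 0 | 0 | 0 || 0
1 | 1 | 0 | 0 | 1 || 0
1 | 1 | 0 | 1 | 0 || 0
1 | 1 | 0 | 1 | 1 || 0
1 | 1 | 1 | 0 | 0 || 1
1 | 1 | 1 | 0 | 1 || 0
1 | 1 | 1 | 1 | 0 || 0
1 | 1 | 1 | 1 | 1 || 0
The formula is true on 6 of the 32 rows.

6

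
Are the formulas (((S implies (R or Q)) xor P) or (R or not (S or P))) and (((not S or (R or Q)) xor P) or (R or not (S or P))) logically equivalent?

P | Q | R | S || φ | ψ
F | F | F | F || T | T
F | F | F | T || F | F
F | F | T | F || T | T
F | F | T | T || T | T
F | T | F | F || T | T
F | T | F | T || T | T
F | T | T | F || T | T
F | T | T | T || T | T
T | F | F | F || F | F
T | F | F | T || T | T
T | F | T | F || T | T
T | F | T | T || T | T
T | T | F | F || F | F
T | T | F | T || F | F
T | T | T | F || T | T
T | T | T | T || T | T
The columns for φ and ψ agree on every row, so they are logically equivalent.

equivalent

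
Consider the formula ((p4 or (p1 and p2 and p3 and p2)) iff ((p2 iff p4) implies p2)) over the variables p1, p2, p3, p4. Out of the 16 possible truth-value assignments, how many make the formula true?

  p1  |   p2  |   p3  |   p4  ||   φ  
 True |  True |  True |  True ||  True
 True |  True |  True | False ||  True
 True |  True | False |  True ||  True
 True |  True | False | False || False
 True | False |  True |  True ||  True
 True | False |  True | False ||  True
 True | False | False |  True ||  True
 True | False | False | False ||  True
False |  True |  True |  True ||  True
False |  True |  True | False || False
False |  True | False |  True ||  True
False |  True | False | False || False
False | False |  True |  True ||  True
False | False |  True | False ||  True
False | False | False |  True ||  True
False | False | False | False ||  True
The formula is true on 13 of the 16 rows.

13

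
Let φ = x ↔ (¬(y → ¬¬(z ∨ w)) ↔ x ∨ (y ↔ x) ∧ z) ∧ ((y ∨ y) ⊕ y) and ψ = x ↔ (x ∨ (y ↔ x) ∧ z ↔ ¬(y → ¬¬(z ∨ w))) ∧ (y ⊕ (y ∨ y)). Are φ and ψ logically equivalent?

x | y | z | w | φ | ψ
- | - | - | - | - | -
T | T | T | T | F | F
T | T | T | F | F | F
T | T | F | T | F | F
T | T | F | F | F | F
T | F | T | T | F | F
T | F | T | F | F | F
T | F | F | T | F | F
T | F | F | F | F | F
F | T | T | T | T | T
F | T | T | F | T | T
F | T | F | T | T | T
F | T | F | F | T | T
F | F | T | T | T | T
F | F | T | F | T | T
F | F | F | T | T | T
F | F | F | F | T | T
The columns for φ and ψ agree on every row, so they are logically equivalent.

equivalent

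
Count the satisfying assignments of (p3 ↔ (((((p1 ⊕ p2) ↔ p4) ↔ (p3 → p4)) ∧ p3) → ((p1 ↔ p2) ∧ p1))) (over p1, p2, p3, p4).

4

p1  p2  p3  p4  |  φ
F   F   F   F   |  F
F   F   F   T   |  F
F   F   T   F   |  T
F   F   T   T   |  T
F   T   F   F   |  F
F   T   F   T   |  F
F   T   T   F   |  F
F   T   T   T   |  F
T   F   F   F   |  F
T   F   F   T   |  F
T   F   T   F   |  F
T   F   T   T   |  F
T   T   F   F   |  F
T   T   F   T   |  F
T   T   T   F   |  T
T   T   T   T   |  T
The formula is true on 4 of the 16 rows.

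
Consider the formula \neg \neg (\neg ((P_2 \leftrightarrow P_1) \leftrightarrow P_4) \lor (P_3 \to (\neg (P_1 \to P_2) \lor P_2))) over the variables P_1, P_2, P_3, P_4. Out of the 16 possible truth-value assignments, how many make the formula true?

15

P_1 | P_2 | P_3 | P_4 || (P_2 \leftrightarrow P_1) | (P_1 \to P_2) | \neg (P_1 \to P_2) | φ
 1  |  1  |  1  |  1  ||             1             |       1       |         0          | 1
 1  |  1  |  1  |  0  ||             1             |       1       |         0          | 1
 1  |  1  |  0  |  1  ||             1             |       1       |         0          | 1
 1  |  1  |  0  |  0  ||             1             |       1       |         0          | 1
 1  |  0  |  1  |  1  ||             0             |       0       |         1          | 1
 1  |  0  |  1  |  0  ||             0             |       0       |         1          | 1
 1  |  0  |  0  |  1  ||             0             |       0       |         1          | 1
 1  |  0  |  0  |  0  ||             0             |       0       |         1          | 1
 0  |  1  |  1  |  1  ||             0             |       1       |         0          | 1
 0  |  1  |  1  |  0  ||             0             |       1       |         0          | 1
 0  |  1  |  0  |  1  ||             0             |       1       |         0          | 1
 0  |  1  |  0  |  0  ||             0             |       1       |         0          | 1
 0  |  0  |  1  |  1  ||             1             |       1       |         0          | 0
 0  |  0  |  1  |  0  ||             1             |       1       |         0          | 1
 0  |  0  |  0  |  1  ||             1             |       1       |         0          | 1
 0  |  0  |  0  |  0  ||             1             |       1       |         0          | 1
The formula is true on 15 of the 16 rows.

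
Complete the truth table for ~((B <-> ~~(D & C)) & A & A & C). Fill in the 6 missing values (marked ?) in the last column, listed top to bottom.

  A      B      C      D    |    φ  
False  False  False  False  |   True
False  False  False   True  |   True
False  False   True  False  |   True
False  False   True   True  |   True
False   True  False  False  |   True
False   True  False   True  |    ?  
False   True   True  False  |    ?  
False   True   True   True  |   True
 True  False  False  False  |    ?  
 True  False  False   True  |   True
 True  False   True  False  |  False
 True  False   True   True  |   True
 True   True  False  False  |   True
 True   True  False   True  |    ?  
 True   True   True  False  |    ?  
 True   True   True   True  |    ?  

Row A=False, B=True, C=False, D=True: (B <-> ~~(D & C)) = False, ((B <-> ~~(D & C)) & A & A & C) = False, so the formula = True.
Row A=False, B=True, C=True, D=False: (B <-> ~~(D & C)) = False, ((B <-> ~~(D & C)) & A & A & C) = False, so the formula = True.
Row A=True, B=False, C=False, D=False: (B <-> ~~(D & C)) = True, ((B <-> ~~(D & C)) & A & A & C) = False, so the formula = True.
Row A=True, B=True, C=False, D=True: (B <-> ~~(D & C)) = False, ((B <-> ~~(D & C)) & A & A & C) = False, so the formula = True.
Row A=True, B=True, C=True, D=False: (B <-> ~~(D & C)) = False, ((B <-> ~~(D & C)) & A & A & C) = False, so the formula = True.
Row A=True, B=True, C=True, D=True: (B <-> ~~(D & C)) = True, ((B <-> ~~(D & C)) & A & A & C) = True, so the formula = False.

True, True, True, True, True, False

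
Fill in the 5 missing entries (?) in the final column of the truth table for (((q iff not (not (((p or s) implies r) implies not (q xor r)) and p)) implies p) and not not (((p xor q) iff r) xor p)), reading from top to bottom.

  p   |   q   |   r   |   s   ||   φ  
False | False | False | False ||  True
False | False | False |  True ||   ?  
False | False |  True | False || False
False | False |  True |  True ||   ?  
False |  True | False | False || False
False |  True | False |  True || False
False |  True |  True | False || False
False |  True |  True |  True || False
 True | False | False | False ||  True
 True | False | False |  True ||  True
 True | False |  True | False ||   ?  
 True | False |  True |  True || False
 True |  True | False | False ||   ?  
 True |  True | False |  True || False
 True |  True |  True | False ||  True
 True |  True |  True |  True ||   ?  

Row p=False, q=False, r=False, s=True: ((q iff not (not (((p or s) implies r) implies not (q xor r)) and p)) implies p) = True, not not (((p xor q) iff r) xor p) = True, so the formula = True.
Row p=False, q=False, r=True, s=True: ((q iff not (not (((p or s) implies r) implies not (q xor r)) and p)) implies p) = True, not not (((p xor q) iff r) xor p) = False, so the formula = False.
Row p=True, q=False, r=True, s=False: ((q iff not (not (((p or s) implies r) implies not (q xor r)) and p)) implies p) = True, not not (((p xor q) iff r) xor p) = False, so the formula = False.
Row p=True, q=True, r=False, s=False: ((q iff not (not (((p or s) implies r) implies not (q xor r)) and p)) implies p) = True, not not (((p xor q) iff r) xor p) = False, so the formula = False.
Row p=True, q=True, r=True, s=True: ((q iff not (not (((p or s) implies r) implies not (q xor r)) and p)) implies p) = True, not not (((p xor q) iff r) xor p) = True, so the formula = True.

True, False, False, False, True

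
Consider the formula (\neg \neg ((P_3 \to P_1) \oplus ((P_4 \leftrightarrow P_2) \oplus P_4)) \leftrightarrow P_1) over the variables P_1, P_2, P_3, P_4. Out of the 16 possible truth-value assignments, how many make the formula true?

8

P_1 | P_2 | P_3 | P_4 || (P_3 \to P_1) | (P_4 \leftrightarrow P_2) | φ
 1  |  1  |  1  |  1  ||       1       |             1             | 1
 1  |  1  |  1  |  0  ||       1       |             0             | 1
 1  |  1  |  0  |  1  ||       1       |             1             | 1
 1  |  1  |  0  |  0  ||       1       |             0             | 1
 1  |  0  |  1  |  1  ||       1       |             0             | 0
 1  |  0  |  1  |  0  ||       1       |             1             | 0
 1  |  0  |  0  |  1  ||       1       |             0             | 0
 1  |  0  |  0  |  0  ||       1       |             1             | 0
 0  |  1  |  1  |  1  ||       0       |             1             | 1
 0  |  1  |  1  |  0  ||       0       |             0             | 1
 0  |  1  |  0  |  1  ||       1       |             1             | 0
 0  |  1  |  0  |  0  ||       1       |             0             | 0
 0  |  0  |  1  |  1  ||       0       |             0             | 0
 0  |  0  |  1  |  0  ||       0       |             1             | 0
 0  |  0  |  0  |  1  ||       1       |             0             | 1
 0  |  0  |  0  |  0  ||       1       |             1             | 1
The formula is true on 8 of the 16 rows.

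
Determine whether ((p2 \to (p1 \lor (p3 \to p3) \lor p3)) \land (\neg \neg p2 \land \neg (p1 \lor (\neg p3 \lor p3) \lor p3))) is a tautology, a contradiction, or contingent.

contradiction

p1 | p2 | p3 | φ
-- | -- | -- | -
0  | 0  | 0  | 0
0  | 0  | 1  | 0
0  | 1  | 0  | 0
0  | 1  | 1  | 0
1  | 0  | 0  | 0
1  | 0  | 1  | 0
1  | 1  | 0  | 0
1  | 1  | 1  | 0
Every row is 0, so the formula is a contradiction.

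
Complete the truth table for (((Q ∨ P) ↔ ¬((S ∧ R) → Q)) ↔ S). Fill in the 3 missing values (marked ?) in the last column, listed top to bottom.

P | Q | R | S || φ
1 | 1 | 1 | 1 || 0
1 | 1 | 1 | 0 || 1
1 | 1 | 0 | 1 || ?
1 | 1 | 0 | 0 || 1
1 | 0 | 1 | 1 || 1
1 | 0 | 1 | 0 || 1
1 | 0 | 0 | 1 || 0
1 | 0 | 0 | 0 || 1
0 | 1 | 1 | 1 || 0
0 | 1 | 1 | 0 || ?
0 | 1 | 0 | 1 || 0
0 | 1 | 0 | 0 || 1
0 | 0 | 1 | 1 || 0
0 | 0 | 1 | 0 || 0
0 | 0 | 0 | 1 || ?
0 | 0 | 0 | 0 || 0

0, 1, 1

Row P=1, Q=1, R=0, S=1: ((Q ∨ P) ↔ ¬((S ∧ R) → Q)) = 0, so the formula = 0.
Row P=0, Q=1, R=1, S=0: ((Q ∨ P) ↔ ¬((S ∧ R) → Q)) = 0, so the formula = 1.
Row P=0, Q=0, R=0, S=1: ((Q ∨ P) ↔ ¬((S ∧ R) → Q)) = 1, so the formula = 1.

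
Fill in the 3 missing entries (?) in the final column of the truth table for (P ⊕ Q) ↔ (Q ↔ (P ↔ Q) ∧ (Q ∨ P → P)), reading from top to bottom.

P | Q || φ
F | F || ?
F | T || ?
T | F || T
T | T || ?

Row P=F, Q=F: (P ⊕ Q) = F, (Q ↔ (P ↔ Q) ∧ (Q ∨ P → P)) = F, so the formula = T.
Row P=F, Q=T: (P ⊕ Q) = T, (Q ↔ (P ↔ Q) ∧ (Q ∨ P → P)) = F, so the formula = F.
Row P=T, Q=T: (P ⊕ Q) = F, (Q ↔ (P ↔ Q) ∧ (Q ∨ P → P)) = T, so the formula = F.

T, F, F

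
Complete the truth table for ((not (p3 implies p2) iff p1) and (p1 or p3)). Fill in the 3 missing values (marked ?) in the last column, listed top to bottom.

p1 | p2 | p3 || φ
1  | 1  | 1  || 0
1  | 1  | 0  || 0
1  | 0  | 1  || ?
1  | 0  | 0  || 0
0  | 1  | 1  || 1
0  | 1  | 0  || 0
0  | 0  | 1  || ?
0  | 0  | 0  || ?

Row p1=1, p2=0, p3=1: (not (p3 implies p2) iff p1) = 1, (p1 or p3) = 1, so the formula = 1.
Row p1=0, p2=0, p3=1: (not (p3 implies p2) iff p1) = 0, (p1 or p3) = 1, so the formula = 0.
Row p1=0, p2=0, p3=0: (not (p3 implies p2) iff p1) = 1, (p1 or p3) = 0, so the formula = 0.

1, 0, 0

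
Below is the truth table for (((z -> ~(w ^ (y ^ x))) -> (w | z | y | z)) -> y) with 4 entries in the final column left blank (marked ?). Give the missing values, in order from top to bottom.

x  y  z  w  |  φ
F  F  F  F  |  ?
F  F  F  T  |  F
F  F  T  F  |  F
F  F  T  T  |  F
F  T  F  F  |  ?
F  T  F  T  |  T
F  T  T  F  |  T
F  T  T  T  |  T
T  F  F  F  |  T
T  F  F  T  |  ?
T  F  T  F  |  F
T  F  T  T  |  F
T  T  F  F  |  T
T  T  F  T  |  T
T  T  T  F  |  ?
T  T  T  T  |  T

Row x=F, y=F, z=F, w=F: ((z -> ~(w ^ (y ^ x))) -> (w | z | y | z)) = F, so the formula = T.
Row x=F, y=T, z=F, w=F: ((z -> ~(w ^ (y ^ x))) -> (w | z | y | z)) = T, so the formula = T.
Row x=T, y=F, z=F, w=T: ((z -> ~(w ^ (y ^ x))) -> (w | z | y | z)) = T, so the formula = F.
Row x=T, y=T, z=T, w=F: ((z -> ~(w ^ (y ^ x))) -> (w | z | y | z)) = T, so the formula = T.

T, T, F, T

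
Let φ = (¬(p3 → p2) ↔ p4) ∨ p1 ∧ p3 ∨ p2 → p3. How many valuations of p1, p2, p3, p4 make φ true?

10

p1 | p2 | p3 | p4 | φ
-- | -- | -- | -- | -
T  | T  | T  | T  | T
T  | T  | T  | F  | T
T  | T  | F  | T  | F
T  | T  | F  | F  | F
T  | F  | T  | T  | T
T  | F  | T  | F  | T
T  | F  | F  | T  | T
T  | F  | F  | F  | F
F  | T  | T  | T  | T
F  | T  | T  | F  | T
F  | T  | F  | T  | F
F  | T  | F  | F  | F
F  | F  | T  | T  | T
F  | F  | T  | F  | T
F  | F  | F  | T  | T
F  | F  | F  | F  | F
The formula is true on 10 of the 16 rows.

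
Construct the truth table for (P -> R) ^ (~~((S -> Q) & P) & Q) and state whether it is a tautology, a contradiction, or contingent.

P  Q  R  S  |  (P -> R)  (S -> Q)  ((S -> Q) & P)  ~((S -> Q) & P)  ~~((S -> Q) & P)  (~~((S -> Q) & P) & Q)  φ
T  T  T  T  |     T         T            T                F                T                    T             F
T  T  T  F  |     T         T            T                F                T                    T             F
T  T  F  T  |     F         T            T                F                T                    T             T
T  T  F  F  |     F         T            T                F                T                    T             T
T  F  T  T  |     T         F            F                T                F                    F             T
T  F  T  F  |     T         T            T                F                T                    F             T
T  F  F  T  |     F         F            F                T                F                    F             F
T  F  F  F  |     F         T            T                F                T                    F             F
F  T  T  T  |     T         T            F                T                F                    F             T
F  T  T  F  |     T         T            F                T                F                    F             T
F  T  F  T  |     T         T            F                T                F                    F             T
F  T  F  F  |     T         T            F                T                F                    F             T
F  F  T  T  |     T         F            F                T                F                    F             T
F  F  T  F  |     T         T            F                T                F                    F             T
F  F  F  T  |     T         F            F                T                F                    F             T
F  F  F  F  |     T         T            F                T                F                    F             T
12 of 16 rows are T, so the formula is contingent.

contingent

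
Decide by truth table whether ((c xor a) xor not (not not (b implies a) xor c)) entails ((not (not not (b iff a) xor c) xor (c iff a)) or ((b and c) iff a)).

a  b  c  |  φ  ψ
F  F  F  |  F  T
F  F  T  |  F  T
F  T  F  |  T  T
F  T  T  |  T  F
T  F  F  |  T  T
T  F  T  |  T  T
T  T  F  |  T  F
T  T  T  |  T  T
At a=F, b=T, c=T we have φ true but ψ false, so φ does not entail ψ.

no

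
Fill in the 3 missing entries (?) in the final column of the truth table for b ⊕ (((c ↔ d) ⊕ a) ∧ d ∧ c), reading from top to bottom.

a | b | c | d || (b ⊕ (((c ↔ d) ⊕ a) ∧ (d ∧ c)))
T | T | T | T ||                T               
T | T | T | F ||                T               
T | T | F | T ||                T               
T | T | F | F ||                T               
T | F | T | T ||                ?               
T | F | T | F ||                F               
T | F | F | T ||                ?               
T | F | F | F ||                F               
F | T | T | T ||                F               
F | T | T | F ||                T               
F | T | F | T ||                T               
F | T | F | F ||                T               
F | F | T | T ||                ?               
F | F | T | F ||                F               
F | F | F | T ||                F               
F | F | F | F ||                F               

F, F, T

Row a=T, b=F, c=T, d=T: (((c ↔ d) ⊕ a) ∧ d ∧ c) = F, so (b ⊕ (((c ↔ d) ⊕ a) ∧ (d ∧ c))) = F.
Row a=T, b=F, c=F, d=T: (((c ↔ d) ⊕ a) ∧ d ∧ c) = F, so (b ⊕ (((c ↔ d) ⊕ a) ∧ (d ∧ c))) = F.
Row a=F, b=F, c=T, d=T: (((c ↔ d) ⊕ a) ∧ d ∧ c) = T, so (b ⊕ (((c ↔ d) ⊕ a) ∧ (d ∧ c))) = T.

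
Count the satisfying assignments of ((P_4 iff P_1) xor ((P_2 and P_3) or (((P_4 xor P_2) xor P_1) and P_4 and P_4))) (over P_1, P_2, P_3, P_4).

P_1 | P_2 | P_3 | P_4 || φ
 F  |  F  |  F  |  F  || T
 F  |  F  |  F  |  T  || T
 F  |  F  |  T  |  F  || T
 F  |  F  |  T  |  T  || T
 F  |  T  |  F  |  F  || T
 F  |  T  |  F  |  T  || F
 F  |  T  |  T  |  F  || F
 F  |  T  |  T  |  T  || T
 T  |  F  |  F  |  F  || F
 T  |  F  |  F  |  T  || T
 T  |  F  |  T  |  F  || F
 T  |  F  |  T  |  T  || T
 T  |  T  |  F  |  F  || F
 T  |  T  |  F  |  T  || F
 T  |  T  |  T  |  F  || T
 T  |  T  |  T  |  T  || F
The formula is true on 9 of the 16 rows.

9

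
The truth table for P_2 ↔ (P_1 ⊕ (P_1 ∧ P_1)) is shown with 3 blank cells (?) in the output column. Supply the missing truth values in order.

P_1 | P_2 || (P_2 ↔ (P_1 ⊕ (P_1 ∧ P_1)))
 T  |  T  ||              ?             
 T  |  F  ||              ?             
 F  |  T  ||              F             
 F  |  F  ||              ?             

F, T, T

Row P_1=T, P_2=T: (P_1 ⊕ (P_1 ∧ P_1)) = F, so (P_2 ↔ (P_1 ⊕ (P_1 ∧ P_1))) = F.
Row P_1=T, P_2=F: (P_1 ⊕ (P_1 ∧ P_1)) = F, so (P_2 ↔ (P_1 ⊕ (P_1 ∧ P_1))) = T.
Row P_1=F, P_2=F: (P_1 ⊕ (P_1 ∧ P_1)) = F, so (P_2 ↔ (P_1 ⊕ (P_1 ∧ P_1))) = T.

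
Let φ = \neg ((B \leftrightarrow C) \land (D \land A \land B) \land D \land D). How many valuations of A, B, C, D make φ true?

A | B | C | D | (B \leftrightarrow C) | (D \land A \land B) | φ
- | - | - | - | --------------------- | ------------------- | -
T | T | T | T |           T           |          T          | F
T | T | T | F |           T           |          F          | T
T | T | F | T |           F           |          T          | T
T | T | F | F |           F           |          F          | T
T | F | T | T |           F           |          F          | T
T | F | T | F |           F           |          F          | T
T | F | F | T |           T           |          F          | T
T | F | F | F |           T           |          F          | T
F | T | T | T |           T           |          F          | T
F | T | T | F |           T           |          F          | T
F | T | F | T |           F           |          F          | T
F | T | F | F |           F           |          F          | T
F | F | T | T |           F           |          F          | T
F | F | T | F |           F           |          F          | T
F | F | F | T |           T           |          F          | T
F | F | F | F |           T           |          F          | T
The formula is true on 15 of the 16 rows.

15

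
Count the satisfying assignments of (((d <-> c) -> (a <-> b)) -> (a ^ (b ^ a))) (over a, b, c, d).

  a   |   b   |   c   |   d   || (d <-> c) | (a <-> b) | ((d <-> c) -> (a <-> b)) | (b ^ a) | (a ^ (b ^ a)) |   φ  
 True |  True |  True |  True ||    True   |    True   |           True           |  False  |      True     |  True
 True |  True |  True | False ||   False   |    True   |           True           |  False  |      True     |  True
 True |  True | False |  True ||   False   |    True   |           True           |  False  |      True     |  True
 True |  True | False | False ||    True   |    True   |           True           |  False  |      True     |  True
 True | False |  True |  True ||    True   |   False   |          False           |   True  |     False     |  True
 True | False |  True | False ||   False   |   False   |           True           |   True  |     False     | False
 True | False | False |  True ||   False   |   False   |           True           |   True  |     False     | False
 True | False | False | False ||    True   |   False   |          False           |   True  |     False     |  True
False |  True |  True |  True ||    True   |   False   |          False           |   True  |      True     |  True
False |  True |  True | False ||   False   |   False   |           True           |   True  |      True     |  True
False |  True | False |  True ||   False   |   False   |           True           |   True  |      True     |  True
False |  True | False | False ||    True   |   False   |          False           |   True  |      True     |  True
False | False |  True |  True ||    True   |    True   |           True           |  False  |     False     | False
False | False |  True | False ||   False   |    True   |           True           |  False  |     False     | False
False | False | False |  True ||   False   |    True   |           True           |  False  |     False     | False
False | False | False | False ||    True   |    True   |           True           |  False  |     False     | False
The formula is true on 10 of the 16 rows.

10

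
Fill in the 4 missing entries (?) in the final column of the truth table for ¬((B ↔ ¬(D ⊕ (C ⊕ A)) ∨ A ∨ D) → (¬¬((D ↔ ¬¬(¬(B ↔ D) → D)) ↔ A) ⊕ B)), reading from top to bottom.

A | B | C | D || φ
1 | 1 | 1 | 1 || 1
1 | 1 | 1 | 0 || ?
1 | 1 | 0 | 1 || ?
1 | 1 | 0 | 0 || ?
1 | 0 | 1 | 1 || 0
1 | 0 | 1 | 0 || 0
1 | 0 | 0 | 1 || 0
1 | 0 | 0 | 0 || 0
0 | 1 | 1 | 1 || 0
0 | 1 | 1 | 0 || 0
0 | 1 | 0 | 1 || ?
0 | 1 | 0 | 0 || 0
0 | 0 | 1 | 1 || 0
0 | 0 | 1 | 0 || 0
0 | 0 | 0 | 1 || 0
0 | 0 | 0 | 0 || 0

Row A=1, B=1, C=1, D=0: (B ↔ ¬(D ⊕ (C ⊕ A)) ∨ A ∨ D) = 1, (¬¬((D ↔ ¬¬(¬(B ↔ D) → D)) ↔ A) ⊕ B) = 0, ((B ↔ ¬(D ⊕ (C ⊕ A)) ∨ A ∨ D) → (¬¬((D ↔ ¬¬(¬(B ↔ D) → D)) ↔ A) ⊕ B)) = 0, so the formula = 1.
Row A=1, B=1, C=0, D=1: (B ↔ ¬(D ⊕ (C ⊕ A)) ∨ A ∨ D) = 1, (¬¬((D ↔ ¬¬(¬(B ↔ D) → D)) ↔ A) ⊕ B) = 0, ((B ↔ ¬(D ⊕ (C ⊕ A)) ∨ A ∨ D) → (¬¬((D ↔ ¬¬(¬(B ↔ D) → D)) ↔ A) ⊕ B)) = 0, so the formula = 1.
Row A=1, B=1, C=0, D=0: (B ↔ ¬(D ⊕ (C ⊕ A)) ∨ A ∨ D) = 1, (¬¬((D ↔ ¬¬(¬(B ↔ D) → D)) ↔ A) ⊕ B) = 0, ((B ↔ ¬(D ⊕ (C ⊕ A)) ∨ A ∨ D) → (¬¬((D ↔ ¬¬(¬(B ↔ D) → D)) ↔ A) ⊕ B)) = 0, so the formula = 1.
Row A=0, B=1, C=0, D=1: (B ↔ ¬(D ⊕ (C ⊕ A)) ∨ A ∨ D) = 1, (¬¬((D ↔ ¬¬(¬(B ↔ D) → D)) ↔ A) ⊕ B) = 1, ((B ↔ ¬(D ⊕ (C ⊕ A)) ∨ A ∨ D) → (¬¬((D ↔ ¬¬(¬(B ↔ D) → D)) ↔ A) ⊕ B)) = 1, so the formula = 0.

1, 1, 1, 0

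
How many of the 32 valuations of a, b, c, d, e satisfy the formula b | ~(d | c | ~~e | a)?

17

  a      b      c      d      e       (b | ~((d | c | ~~e) | a))
 True   True   True   True   True                True           
 True   True   True   True  False                True           
 True   True   True  False   True                True           
 True   True   True  False  False                True           
 True   True  False   True   True                True           
 True   True  False   True  False                True           
 True   True  False  False   True                True           
 True   True  False  False  False                True           
 True  False   True   True   True               False           
 True  False   True   True  False               False           
 True  False   True  False   True               False           
 True  False   True  False  False               False           
 True  False  False   True   True               False           
 True  False  False   True  False               False           
 True  False  False  False   True               False           
 True  False  False  False  False               False           
False   True   True   True   True                True           
False   True   True   True  False                True           
False   True   True  False   True                True           
False   True   True  False  False                True           
False   True  False   True   True                True           
False   True  False   True  False                True           
False   True  False  False   True                True           
False   True  False  False  False                True           
False  False   True   True   True               False           
False  False   True   True  False               False           
False  False   True  False   True               False           
False  False   True  False  False               False           
False  False  False   True   True               False           
False  False  False   True  False               False           
False  False  False  False   True               False           
False  False  False  False  False                True           
The formula is true on 17 of the 32 rows.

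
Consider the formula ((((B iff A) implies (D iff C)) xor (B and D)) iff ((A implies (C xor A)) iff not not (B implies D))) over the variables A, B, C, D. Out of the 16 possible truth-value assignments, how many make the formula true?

A | B | C | D || (B iff A) | (D iff C) | (B and D) | (C xor A) | (A implies (C xor A)) | (B implies D) | not (B implies D) | not not (B implies D) | φ
F | F | F | F ||     T     |     T     |     F     |     F     |           T           |       T       |         F         |           T           | T
F | F | F | T ||     T     |     F     |     F     |     F     |           T           |       T       |         F         |           T           | F
F | F | T | F ||     T     |     F     |     F     |     T     |           T           |       T       |         F         |           T           | F
F | F | T | T ||     T     |     T     |     F     |     T     |           T           |       T       |         F         |           T           | T
F | T | F | F ||     F     |     T     |     F     |     F     |           T           |       F       |         T         |           F           | F
F | T | F | T ||     F     |     F     |     T     |     F     |           T           |       T       |         F         |           T           | F
F | T | T | F ||     F     |     F     |     F     |     T     |           T           |       F       |         T         |           F           | F
F | T | T | T ||     F     |     T     |     T     |     T     |           T           |       T       |         F         |           T           | F
T | F | F | F ||     F     |     T     |     F     |     T     |           T           |       T       |         F         |           T           | T
T | F | F | T ||     F     |     F     |     F     |     T     |           T           |       T       |         F         |           T           | T
T | F | T | F ||     F     |     F     |     F     |     F     |           F           |       T       |         F         |           T           | F
T | F | T | T ||     F     |     T     |     F     |     F     |           F           |       T       |         F         |           T           | F
T | T | F | F ||     T     |     T     |     F     |     T     |           T           |       F       |         T         |           F           | F
T | T | F | T ||     T     |     F     |     T     |     T     |           T           |       T       |         F         |           T           | T
T | T | T | F ||     T     |     F     |     F     |     F     |           F           |       F       |         T         |           F           | F
T | T | T | T ||     T     |     T     |     T     |     F     |           F           |       T       |         F         |           T           | T
The formula is true on 6 of the 16 rows.

6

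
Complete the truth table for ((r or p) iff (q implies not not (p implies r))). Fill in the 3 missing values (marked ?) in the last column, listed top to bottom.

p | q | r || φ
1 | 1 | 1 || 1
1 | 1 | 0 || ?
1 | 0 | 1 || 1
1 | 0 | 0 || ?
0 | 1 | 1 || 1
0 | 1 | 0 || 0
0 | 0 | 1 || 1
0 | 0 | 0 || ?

0, 1, 0

Row p=1, q=1, r=0: (r or p) = 1, (q implies not not (p implies r)) = 0, so the formula = 0.
Row p=1, q=0, r=0: (r or p) = 1, (q implies not not (p implies r)) = 1, so the formula = 1.
Row p=0, q=0, r=0: (r or p) = 0, (q implies not not (p implies r)) = 1, so the formula = 0.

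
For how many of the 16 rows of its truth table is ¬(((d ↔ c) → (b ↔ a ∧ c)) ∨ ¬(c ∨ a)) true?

a | b | c | d | φ
- | - | - | - | -
F | F | F | F | F
F | F | F | T | F
F | F | T | F | F
F | F | T | T | F
F | T | F | F | F
F | T | F | T | F
F | T | T | F | F
F | T | T | T | T
T | F | F | F | F
T | F | F | T | F
T | F | T | F | F
T | F | T | T | T
T | T | F | F | T
T | T | F | T | F
T | T | T | F | F
T | T | T | T | F
The formula is true on 3 of the 16 rows.

3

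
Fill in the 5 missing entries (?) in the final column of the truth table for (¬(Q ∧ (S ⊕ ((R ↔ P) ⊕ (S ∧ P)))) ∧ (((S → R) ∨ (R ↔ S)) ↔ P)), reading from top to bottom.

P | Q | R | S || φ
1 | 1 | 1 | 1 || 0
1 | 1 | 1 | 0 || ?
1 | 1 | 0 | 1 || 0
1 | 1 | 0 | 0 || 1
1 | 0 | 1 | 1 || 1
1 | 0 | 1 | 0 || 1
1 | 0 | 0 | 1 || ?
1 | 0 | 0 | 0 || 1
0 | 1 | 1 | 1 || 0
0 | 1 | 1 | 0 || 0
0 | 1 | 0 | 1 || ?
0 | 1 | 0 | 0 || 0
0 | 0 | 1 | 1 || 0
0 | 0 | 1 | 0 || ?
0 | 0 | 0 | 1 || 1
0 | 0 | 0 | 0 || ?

Row P=1, Q=1, R=1, S=0: ¬(Q ∧ (S ⊕ ((R ↔ P) ⊕ (S ∧ P)))) = 0, (((S → R) ∨ (R ↔ S)) ↔ P) = 1, so the formula = 0.
Row P=1, Q=0, R=0, S=1: ¬(Q ∧ (S ⊕ ((R ↔ P) ⊕ (S ∧ P)))) = 1, (((S → R) ∨ (R ↔ S)) ↔ P) = 0, so the formula = 0.
Row P=0, Q=1, R=0, S=1: ¬(Q ∧ (S ⊕ ((R ↔ P) ⊕ (S ∧ P)))) = 1, (((S → R) ∨ (R ↔ S)) ↔ P) = 1, so the formula = 1.
Row P=0, Q=0, R=1, S=0: ¬(Q ∧ (S ⊕ ((R ↔ P) ⊕ (S ∧ P)))) = 1, (((S → R) ∨ (R ↔ S)) ↔ P) = 0, so the formula = 0.
Row P=0, Q=0, R=0, S=0: ¬(Q ∧ (S ⊕ ((R ↔ P) ⊕ (S ∧ P)))) = 1, (((S → R) ∨ (R ↔ S)) ↔ P) = 0, so the formula = 0.

0, 0, 1, 0, 0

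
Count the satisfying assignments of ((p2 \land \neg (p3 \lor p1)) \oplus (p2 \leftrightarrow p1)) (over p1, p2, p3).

5

p1  p2  p3  |  (p3 \lor p1)  \neg (p3 \lor p1)  (p2 \land \neg (p3 \lor p1))  (p2 \leftrightarrow p1)  φ
F   F   F   |       F                T                       F                           T             T
F   F   T   |       T                F                       F                           T             T
F   T   F   |       F                T                       T                           F             T
F   T   T   |       T                F                       F                           F             F
T   F   F   |       T                F                       F                           F             F
T   F   T   |       T                F                       F                           F             F
T   T   F   |       T                F                       F                           T             T
T   T   T   |       T                F                       F                           T             T
The formula is true on 5 of the 8 rows.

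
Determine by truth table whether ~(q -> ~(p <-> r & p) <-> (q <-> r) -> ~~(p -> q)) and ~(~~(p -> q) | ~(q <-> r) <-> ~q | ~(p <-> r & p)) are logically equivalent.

equivalent

p | q | r || φ | ψ
0 | 0 | 0 || 0 | 0
0 | 0 | 1 || 0 | 0
0 | 1 | 0 || 1 | 1
0 | 1 | 1 || 1 | 1
1 | 0 | 0 || 1 | 1
1 | 0 | 1 || 0 | 0
1 | 1 | 0 || 0 | 0
1 | 1 | 1 || 1 | 1
The columns for φ and ψ agree on every row, so they are logically equivalent.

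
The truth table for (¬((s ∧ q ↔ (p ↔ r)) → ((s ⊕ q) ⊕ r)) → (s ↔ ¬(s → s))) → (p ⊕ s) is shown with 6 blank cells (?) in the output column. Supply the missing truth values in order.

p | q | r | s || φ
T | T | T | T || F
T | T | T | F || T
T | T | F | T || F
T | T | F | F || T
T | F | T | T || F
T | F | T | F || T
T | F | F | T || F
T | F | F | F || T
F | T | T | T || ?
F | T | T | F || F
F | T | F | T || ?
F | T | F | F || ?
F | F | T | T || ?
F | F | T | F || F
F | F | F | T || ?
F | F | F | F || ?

Row p=F, q=T, r=T, s=T: (¬((s ∧ q ↔ (p ↔ r)) → ((s ⊕ q) ⊕ r)) → (s ↔ ¬(s → s))) = T, (p ⊕ s) = T, so the formula = T.
Row p=F, q=T, r=F, s=T: (¬((s ∧ q ↔ (p ↔ r)) → ((s ⊕ q) ⊕ r)) → (s ↔ ¬(s → s))) = F, (p ⊕ s) = T, so the formula = T.
Row p=F, q=T, r=F, s=F: (¬((s ∧ q ↔ (p ↔ r)) → ((s ⊕ q) ⊕ r)) → (s ↔ ¬(s → s))) = T, (p ⊕ s) = F, so the formula = F.
Row p=F, q=F, r=T, s=T: (¬((s ∧ q ↔ (p ↔ r)) → ((s ⊕ q) ⊕ r)) → (s ↔ ¬(s → s))) = F, (p ⊕ s) = T, so the formula = T.
Row p=F, q=F, r=F, s=T: (¬((s ∧ q ↔ (p ↔ r)) → ((s ⊕ q) ⊕ r)) → (s ↔ ¬(s → s))) = T, (p ⊕ s) = T, so the formula = T.
Row p=F, q=F, r=F, s=F: (¬((s ∧ q ↔ (p ↔ r)) → ((s ⊕ q) ⊕ r)) → (s ↔ ¬(s → s))) = T, (p ⊕ s) = F, so the formula = F.

T, T, F, T, T, F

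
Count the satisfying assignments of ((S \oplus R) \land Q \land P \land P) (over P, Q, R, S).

2

P | Q | R | S | (S \oplus R) | φ
- | - | - | - | ------------ | -
F | F | F | F |      F       | F
F | F | F | T |      T       | F
F | F | T | F |      T       | F
F | F | T | T |      F       | F
F | T | F | F |      F       | F
F | T | F | T |      T       | F
F | T | T | F |      T       | F
F | T | T | T |      F       | F
T | F | F | F |      F       | F
T | F | F | T |      T       | F
T | F | T | F |      T       | F
T | F | T | T |      F       | F
T | T | F | F |      F       | F
T | T | F | T |      T       | T
T | T | T | F |      T       | T
T | T | T | T |      F       | F
The formula is true on 2 of the 16 rows.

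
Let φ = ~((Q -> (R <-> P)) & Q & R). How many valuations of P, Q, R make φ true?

P | Q | R || ~((Q -> (R <-> P)) & Q & R)
0 | 0 | 0 ||              1             
0 | 0 | 1 ||              1             
0 | 1 | 0 ||              1             
0 | 1 | 1 ||              1             
1 | 0 | 0 ||              1             
1 | 0 | 1 ||              1             
1 | 1 | 0 ||              1             
1 | 1 | 1 ||              0             
The formula is true on 7 of the 8 rows.

7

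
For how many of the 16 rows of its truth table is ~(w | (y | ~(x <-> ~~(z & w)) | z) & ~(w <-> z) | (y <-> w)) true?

2

x  y  z  w     (z & w)  ~(z & w)  ~~(z & w)  (x <-> ~~(z & w))  ~(x <-> ~~(z & w))  (y | ~(x <-> ~~(z & w)) | z)  (w <-> z)  ~(w <-> z)  (y <-> w)  φ
T  T  T  T        T        F          T              T                  F                        T                    T          F           T      F
T  T  T  F        F        T          F              F                  T                        T                    F          T           F      F
T  T  F  T        F        T          F              F                  T                        T                    F          T           T      F
T  T  F  F        F        T          F              F                  T                        T                    T          F           F      T
T  F  T  T        T        F          T              T                  F                        T                    T          F           F      F
T  F  T  F        F        T          F              F                  T                        T                    F          T           T      F
T  F  F  T        F        T          F              F                  T                        T                    F          T           F      F
T  F  F  F        F        T          F              F                  T                        T                    T          F           T      F
F  T  T  T        T        F          T              F                  T                        T                    T          F           T      F
F  T  T  F        F        T          F              T                  F                        T                    F          T           F      F
F  T  F  T        F        T          F              T                  F                        T                    F          T           T      F
F  T  F  F        F        T          F              T                  F                        T                    T          F           F      T
F  F  T  T        T        F          T              F                  T                        T                    T          F           F      F
F  F  T  F        F        T          F              T                  F                        T                    F          T           T      F
F  F  F  T        F        T          F              T                  F                        F                    F          T           F      F
F  F  F  F        F        T          F              T                  F                        F                    T          F           T      F
The formula is true on 2 of the 16 rows.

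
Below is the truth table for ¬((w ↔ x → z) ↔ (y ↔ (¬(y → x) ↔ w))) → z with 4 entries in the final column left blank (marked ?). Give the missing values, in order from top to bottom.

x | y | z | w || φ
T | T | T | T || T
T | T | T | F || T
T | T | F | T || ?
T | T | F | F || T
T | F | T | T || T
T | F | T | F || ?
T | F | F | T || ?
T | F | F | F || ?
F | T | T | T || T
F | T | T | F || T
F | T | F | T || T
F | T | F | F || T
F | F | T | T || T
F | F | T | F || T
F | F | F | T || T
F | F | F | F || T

Row x=T, y=T, z=F, w=T: ¬((w ↔ x → z) ↔ (y ↔ (¬(y → x) ↔ w))) = F, so the formula = T.
Row x=T, y=F, z=T, w=F: ¬((w ↔ x → z) ↔ (y ↔ (¬(y → x) ↔ w))) = F, so the formula = T.
Row x=T, y=F, z=F, w=T: ¬((w ↔ x → z) ↔ (y ↔ (¬(y → x) ↔ w))) = T, so the formula = F.
Row x=T, y=F, z=F, w=F: ¬((w ↔ x → z) ↔ (y ↔ (¬(y → x) ↔ w))) = T, so the formula = F.

T, T, F, F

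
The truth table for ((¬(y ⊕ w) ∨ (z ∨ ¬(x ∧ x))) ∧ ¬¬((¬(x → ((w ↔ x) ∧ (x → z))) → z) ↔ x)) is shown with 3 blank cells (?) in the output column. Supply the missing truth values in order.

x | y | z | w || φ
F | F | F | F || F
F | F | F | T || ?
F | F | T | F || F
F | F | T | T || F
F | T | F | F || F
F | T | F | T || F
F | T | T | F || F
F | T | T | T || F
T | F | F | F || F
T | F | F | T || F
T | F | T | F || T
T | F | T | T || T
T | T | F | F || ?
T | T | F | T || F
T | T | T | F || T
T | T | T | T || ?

Row x=F, y=F, z=F, w=T: (¬(y ⊕ w) ∨ (z ∨ ¬(x ∧ x))) = T, ¬¬((¬(x → ((w ↔ x) ∧ (x → z))) → z) ↔ x) = F, so the formula = F.
Row x=T, y=T, z=F, w=F: (¬(y ⊕ w) ∨ (z ∨ ¬(x ∧ x))) = F, ¬¬((¬(x → ((w ↔ x) ∧ (x → z))) → z) ↔ x) = F, so the formula = F.
Row x=T, y=T, z=T, w=T: (¬(y ⊕ w) ∨ (z ∨ ¬(x ∧ x))) = T, ¬¬((¬(x → ((w ↔ x) ∧ (x → z))) → z) ↔ x) = T, so the formula = T.

F, F, T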